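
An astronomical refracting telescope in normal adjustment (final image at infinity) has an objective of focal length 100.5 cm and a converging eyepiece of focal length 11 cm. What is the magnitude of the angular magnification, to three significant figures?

|M| = f_obj/|f_eye| = 100.5/11 = 9.136.

9.14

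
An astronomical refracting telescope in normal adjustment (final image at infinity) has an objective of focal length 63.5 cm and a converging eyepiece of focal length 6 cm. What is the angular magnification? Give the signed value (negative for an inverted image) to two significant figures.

-11

M = -f_obj/f_eye = -63.5/(6) = -10.583.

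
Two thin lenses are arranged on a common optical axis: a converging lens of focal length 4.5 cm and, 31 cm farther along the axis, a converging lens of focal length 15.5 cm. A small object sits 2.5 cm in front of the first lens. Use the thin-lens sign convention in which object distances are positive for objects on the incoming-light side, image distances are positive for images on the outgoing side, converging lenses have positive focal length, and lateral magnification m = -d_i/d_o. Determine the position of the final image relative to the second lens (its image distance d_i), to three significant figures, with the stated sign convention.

26.9 cm

Applying the thin-lens equation to the first lens, 1/4.5 = 1/2.5 + 1/d_i1, which gives d_i1 = -5.625 cm.
With d_i1 < 0 the first image is virtual and lies on the object side; the object distance for lens 2 is d_o2 = 31 - (-5.625) = 36.625 cm.
Applying the thin-lens equation again with f_2 = 15.5 cm and d_o2 = 36.625 cm gives d_i2 = 26.873 cm.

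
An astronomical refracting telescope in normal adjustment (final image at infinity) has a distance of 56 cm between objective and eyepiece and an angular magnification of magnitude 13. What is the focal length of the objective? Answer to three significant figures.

52.0 cm

In normal adjustment the tube length equals f_obj + f_eye and |M| = f_obj/f_eye.
So f_obj = 13 f_eye and 13 f_eye + f_eye = 56 cm, giving f_eye = 56/14 = 4.000 cm and f_obj = 52.000 cm.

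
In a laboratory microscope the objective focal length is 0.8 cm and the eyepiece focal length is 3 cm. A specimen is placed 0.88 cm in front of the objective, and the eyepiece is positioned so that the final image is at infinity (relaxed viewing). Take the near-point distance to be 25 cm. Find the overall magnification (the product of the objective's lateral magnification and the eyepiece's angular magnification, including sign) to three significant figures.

Objective: 1/d_i = 1/f_obj - 1/d_o = 1/0.8 - 1/0.88 = 0.11364 cm^-1, so d_i = 8.800 cm.
m_obj = -d_i/d_o = -8.800/0.88 = -10.000.
Eyepiece angular magnification (image at infinity): M_eye = D/f_e = 25/3 = 8.333.
Overall M = m_obj x M_eye = (-10.000)(8.333) = -83.33.

-83.3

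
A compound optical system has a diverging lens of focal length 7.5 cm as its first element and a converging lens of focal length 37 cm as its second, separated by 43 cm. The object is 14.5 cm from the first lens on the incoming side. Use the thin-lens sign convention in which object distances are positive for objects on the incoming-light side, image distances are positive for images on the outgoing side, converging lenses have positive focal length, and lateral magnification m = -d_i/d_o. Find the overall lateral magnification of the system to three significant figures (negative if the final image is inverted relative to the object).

Applying the thin-lens equation to the first lens, 1/(-7.5) = 1/14.5 + 1/d_i1, which gives d_i1 = -4.943 cm.
Its lateral magnification is m_1 = -d_i1/d_o1 = -(-4.943)/14.5 = 0.3409.
The intermediate image is virtual, 4.943 cm to the left of lens 1, so d_o2 = L - d_i1 = 43 - (-4.943) = 47.943 cm.
Applying the thin-lens equation again with f_2 = 37 cm and d_o2 = 47.943 cm gives d_i2 = 162.101 cm.
m_2 = -(162.101)/(47.943) = -3.3811.
Overall magnification: m = m_1 m_2 = -1.1526.

-1.15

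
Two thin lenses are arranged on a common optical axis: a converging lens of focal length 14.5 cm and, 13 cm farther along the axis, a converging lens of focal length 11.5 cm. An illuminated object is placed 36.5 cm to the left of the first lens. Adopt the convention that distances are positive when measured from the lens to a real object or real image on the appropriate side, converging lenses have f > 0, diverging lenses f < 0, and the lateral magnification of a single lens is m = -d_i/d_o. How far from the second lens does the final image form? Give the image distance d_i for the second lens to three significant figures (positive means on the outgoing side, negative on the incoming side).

Lens 1: 1/d_i1 = 1/f_1 - 1/d_o1 = 1/14.5 - 1/36.5 = 0.04157 cm^-1, so d_i1 = 24.057 cm.
This image would form 24.057 cm past lens 1, i.e. 11.057 cm beyond lens 2, so it is a virtual object for lens 2: d_o2 = 13 - 24.057 = -11.057 cm.
Lens 2: 1/d_i2 = 1/f_2 - 1/d_o2 = 1/11.5 - 1/(-11.057) = 0.17740 cm^-1, so d_i2 = 5.637 cm.

5.64 cm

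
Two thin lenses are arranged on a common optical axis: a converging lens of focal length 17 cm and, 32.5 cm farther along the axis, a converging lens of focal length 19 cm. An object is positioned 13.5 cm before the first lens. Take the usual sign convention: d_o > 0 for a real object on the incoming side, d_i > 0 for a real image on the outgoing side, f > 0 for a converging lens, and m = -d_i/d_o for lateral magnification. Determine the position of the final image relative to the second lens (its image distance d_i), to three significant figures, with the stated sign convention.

23.6 cm

Lens 1: 1/d_i1 = 1/f_1 - 1/d_o1 = 1/17 - 1/13.5 = -0.01525 cm^-1, so d_i1 = -65.571 cm.
With d_i1 < 0 the first image is virtual and lies on the object side; the object distance for lens 2 is d_o2 = 32.5 - (-65.571) = 98.071 cm.
Lens 2: 1/d_i2 = 1/f_2 - 1/d_o2 = 1/19 - 1/(98.071) = 0.04243 cm^-1, so d_i2 = 23.565 cm.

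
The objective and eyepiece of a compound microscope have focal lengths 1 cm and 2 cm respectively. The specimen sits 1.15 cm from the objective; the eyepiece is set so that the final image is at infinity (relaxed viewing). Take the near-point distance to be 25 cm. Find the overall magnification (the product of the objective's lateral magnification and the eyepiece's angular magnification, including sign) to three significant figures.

Objective: 1/d_i = 1/f_obj - 1/d_o = 1/1 - 1/1.15 = 0.13043 cm^-1, so d_i = 7.667 cm.
m_obj = -d_i/d_o = -7.667/1.15 = -6.667.
Eyepiece angular magnification (image at infinity): M_eye = D/f_e = 25/2 = 12.500.
Overall M = m_obj x M_eye = (-6.667)(12.500) = -83.33.

-83.3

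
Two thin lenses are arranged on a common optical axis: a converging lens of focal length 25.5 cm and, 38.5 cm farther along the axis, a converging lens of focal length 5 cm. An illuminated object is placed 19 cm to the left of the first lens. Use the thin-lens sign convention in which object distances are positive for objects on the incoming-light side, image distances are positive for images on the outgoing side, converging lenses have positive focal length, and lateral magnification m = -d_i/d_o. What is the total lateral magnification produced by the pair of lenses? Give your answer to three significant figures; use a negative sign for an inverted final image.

Lens 1: 1/d_i1 = 1/f_1 - 1/d_o1 = 1/25.5 - 1/19 = -0.01342 cm^-1, so d_i1 = -74.538 cm.
m_1 = -(-74.538)/19 = 3.9231.
With d_i1 < 0 the first image is virtual and lies on the object side; the object distance for lens 2 is d_o2 = 38.5 - (-74.538) = 113.038 cm.
Lens 2: 1/d_i2 = 1/f_2 - 1/d_o2 = 1/5 - 1/(113.038) = 0.19115 cm^-1, so d_i2 = 5.231 cm.
m_2 = -(5.231)/(113.038) = -0.0463.
Total m = m_1 x m_2 = (3.9231)(-0.0463) = -0.1816.

-0.182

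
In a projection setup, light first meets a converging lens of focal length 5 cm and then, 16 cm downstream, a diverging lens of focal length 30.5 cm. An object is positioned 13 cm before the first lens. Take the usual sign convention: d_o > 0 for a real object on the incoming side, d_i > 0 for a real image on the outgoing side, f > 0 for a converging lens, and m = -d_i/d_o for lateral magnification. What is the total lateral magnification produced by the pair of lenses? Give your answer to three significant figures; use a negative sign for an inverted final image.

Applying the thin-lens equation to the first lens, 1/5 = 1/13 + 1/d_i1, which gives d_i1 = 8.125 cm.
Its lateral magnification is m_1 = -d_i1/d_o1 = -(8.125)/13 = -0.6250.
That image sits 7.875 cm in front of the second lens, so d_o2 = 7.875 cm.
Applying the thin-lens equation again with f_2 = -30.5 cm and d_o2 = 7.875 cm gives d_i2 = -6.259 cm.
m_2 = -(-6.259)/(7.875) = 0.7948.
Overall magnification: m = m_1 m_2 = -0.4967.

-0.497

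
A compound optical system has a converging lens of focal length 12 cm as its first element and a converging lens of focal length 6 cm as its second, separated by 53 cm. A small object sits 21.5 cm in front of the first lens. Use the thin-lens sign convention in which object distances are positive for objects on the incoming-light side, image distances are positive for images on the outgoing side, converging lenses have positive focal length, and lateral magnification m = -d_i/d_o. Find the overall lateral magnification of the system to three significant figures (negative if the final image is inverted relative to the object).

0.382

First lens: d_i1 = 1/(1/12 - 1/21.5) = 27.158 cm.
m_1 = -(27.158)/21.5 = -1.2632.
The intermediate image is 27.158 cm to the right of lens 1, so d_o2 = L - d_i1 = 53 - 27.158 = 25.842 cm.
Second lens: d_i2 = 1/(1/6 - 1/(25.842)) = 7.814 cm.
m_2 = -(7.814)/(25.842) = -0.3024.
Overall magnification: m = m_1 m_2 = 0.3820.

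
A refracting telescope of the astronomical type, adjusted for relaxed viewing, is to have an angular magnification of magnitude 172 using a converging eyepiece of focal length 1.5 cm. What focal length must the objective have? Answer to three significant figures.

|M| = f_obj/|f_eye|, so f_obj = |M| x |f_eye| = 172.0 x 1.5 = 258.000 cm.

258 cm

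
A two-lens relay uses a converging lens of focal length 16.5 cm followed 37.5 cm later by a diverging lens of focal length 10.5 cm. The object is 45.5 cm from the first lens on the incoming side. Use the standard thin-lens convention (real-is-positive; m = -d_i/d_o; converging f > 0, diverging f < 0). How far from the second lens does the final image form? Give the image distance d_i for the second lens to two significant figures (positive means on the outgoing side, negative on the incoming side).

First lens: d_i1 = 1/(1/16.5 - 1/45.5) = 25.888 cm.
The intermediate image is 25.888 cm to the right of lens 1, so d_o2 = L - d_i1 = 37.5 - 25.888 = 11.612 cm.
Second lens: d_i2 = 1/(1/(-10.5) - 1/(11.612)) = -5.514 cm.

-5.5 cm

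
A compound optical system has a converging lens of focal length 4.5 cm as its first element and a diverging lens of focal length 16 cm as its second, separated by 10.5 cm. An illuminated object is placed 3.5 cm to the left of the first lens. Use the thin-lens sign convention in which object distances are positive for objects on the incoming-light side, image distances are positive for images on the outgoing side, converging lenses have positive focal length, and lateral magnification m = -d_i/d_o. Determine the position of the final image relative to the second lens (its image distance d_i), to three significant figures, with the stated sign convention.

-9.94 cm

Lens 1: 1/d_i1 = 1/f_1 - 1/d_o1 = 1/4.5 - 1/3.5 = -0.06349 cm^-1, so d_i1 = -15.750 cm.
With d_i1 < 0 the first image is virtual and lies on the object side; the object distance for lens 2 is d_o2 = 10.5 - (-15.750) = 26.250 cm.
Lens 2: 1/d_i2 = 1/f_2 - 1/d_o2 = 1/(-16) - 1/(26.250) = -0.10060 cm^-1, so d_i2 = -9.941 cm.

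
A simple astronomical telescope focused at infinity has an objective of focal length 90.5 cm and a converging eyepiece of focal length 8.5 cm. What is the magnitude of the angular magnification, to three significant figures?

|M| = f_obj/|f_eye| = 90.5/8.5 = 10.647.

10.6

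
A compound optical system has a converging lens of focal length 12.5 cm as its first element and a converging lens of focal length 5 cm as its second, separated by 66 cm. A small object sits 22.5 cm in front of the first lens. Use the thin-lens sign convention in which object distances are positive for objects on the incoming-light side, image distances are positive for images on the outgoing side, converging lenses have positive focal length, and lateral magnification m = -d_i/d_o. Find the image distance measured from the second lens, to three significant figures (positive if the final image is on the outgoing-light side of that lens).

5.76 cm

Applying the thin-lens equation to the first lens, 1/12.5 = 1/22.5 + 1/d_i1, which gives d_i1 = 28.125 cm.
Object distance for lens 2: d_o2 = 66 - 28.125 = 37.875 cm.
Applying the thin-lens equation again with f_2 = 5 cm and d_o2 = 37.875 cm gives d_i2 = 5.760 cm.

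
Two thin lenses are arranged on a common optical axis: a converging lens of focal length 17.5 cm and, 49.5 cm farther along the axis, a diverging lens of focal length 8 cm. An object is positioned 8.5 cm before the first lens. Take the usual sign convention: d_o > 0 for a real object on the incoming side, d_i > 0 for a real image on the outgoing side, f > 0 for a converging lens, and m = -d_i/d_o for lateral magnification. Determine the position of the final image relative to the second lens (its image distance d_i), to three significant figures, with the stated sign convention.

Applying the thin-lens equation to the first lens, 1/17.5 = 1/8.5 + 1/d_i1, which gives d_i1 = -16.528 cm.
With d_i1 < 0 the first image is virtual and lies on the object side; the object distance for lens 2 is d_o2 = 49.5 - (-16.528) = 66.028 cm.
Applying the thin-lens equation again with f_2 = -8 cm and d_o2 = 66.028 cm gives d_i2 = -7.135 cm.

-7.14 cm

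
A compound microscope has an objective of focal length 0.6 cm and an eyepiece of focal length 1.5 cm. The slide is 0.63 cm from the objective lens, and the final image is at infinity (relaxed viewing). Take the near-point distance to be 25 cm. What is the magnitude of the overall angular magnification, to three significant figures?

333

Objective: 1/d_i = 1/f_obj - 1/d_o = 1/0.6 - 1/0.63 = 0.07937 cm^-1, so d_i = 12.600 cm.
m_obj = -d_i/d_o = -12.600/0.63 = -20.000.
Eyepiece angular magnification (image at infinity): M_eye = D/f_e = 25/1.5 = 16.667.
Overall M = m_obj x M_eye = (-20.000)(16.667) = -333.33.
|M| = 333.33.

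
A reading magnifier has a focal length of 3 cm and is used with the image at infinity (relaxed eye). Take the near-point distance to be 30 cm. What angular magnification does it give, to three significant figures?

10.0

M = D/f = 30/3 = 10.000.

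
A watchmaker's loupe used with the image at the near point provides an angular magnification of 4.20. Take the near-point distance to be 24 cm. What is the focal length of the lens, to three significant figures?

7.50 cm

For the image at the near point, M = 1 + D/f.
f = D/(M - 1) = 24/(4.2 - 1) = 7.500 cm.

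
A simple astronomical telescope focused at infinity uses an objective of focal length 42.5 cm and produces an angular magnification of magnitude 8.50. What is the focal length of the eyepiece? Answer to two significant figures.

5.0 cm

|M| = f_obj/f_eye, so f_eye = f_obj/|M| = 42.5/8.5 = 5.000 cm.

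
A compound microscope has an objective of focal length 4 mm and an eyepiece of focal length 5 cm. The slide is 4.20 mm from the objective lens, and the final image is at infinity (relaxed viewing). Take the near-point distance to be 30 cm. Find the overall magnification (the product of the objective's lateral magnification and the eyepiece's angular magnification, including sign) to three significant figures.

-120

Convert to cm: f_obj = 4 mm = 0.4 cm; d_o = 4.20 mm = 0.42 cm.
Objective: 1/d_i = 1/f_obj - 1/d_o = 1/0.4 - 1/0.42 = 0.11905 cm^-1, so d_i = 8.400 cm.
m_obj = -d_i/d_o = -8.400/0.42 = -20.000.
Eyepiece angular magnification (image at infinity): M_eye = D/f_e = 30/5 = 6.000.
Overall M = m_obj x M_eye = (-20.000)(6.000) = -120.00.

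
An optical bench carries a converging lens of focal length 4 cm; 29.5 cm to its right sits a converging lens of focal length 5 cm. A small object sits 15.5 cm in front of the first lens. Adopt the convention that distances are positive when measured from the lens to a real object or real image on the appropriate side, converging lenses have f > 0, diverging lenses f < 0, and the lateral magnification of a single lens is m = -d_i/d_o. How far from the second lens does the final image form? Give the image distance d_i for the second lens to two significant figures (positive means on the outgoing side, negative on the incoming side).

6.3 cm

Applying the thin-lens equation to the first lens, 1/4 = 1/15.5 + 1/d_i1, which gives d_i1 = 5.391 cm.
Object distance for lens 2: d_o2 = 29.5 - 5.391 = 24.109 cm.
Applying the thin-lens equation again with f_2 = 5 cm and d_o2 = 24.109 cm gives d_i2 = 6.308 cm.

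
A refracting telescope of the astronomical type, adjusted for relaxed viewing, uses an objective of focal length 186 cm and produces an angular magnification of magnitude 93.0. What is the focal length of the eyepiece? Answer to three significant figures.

2.00 cm

|M| = f_obj/f_eye, so f_eye = f_obj/|M| = 186/93.0 = 2.000 cm.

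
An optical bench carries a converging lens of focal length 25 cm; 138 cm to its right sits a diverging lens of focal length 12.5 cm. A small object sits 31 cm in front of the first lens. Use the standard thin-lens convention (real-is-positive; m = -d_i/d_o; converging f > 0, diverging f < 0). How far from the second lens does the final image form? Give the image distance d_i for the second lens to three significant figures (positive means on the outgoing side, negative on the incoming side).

-5.18 cm

First lens: d_i1 = 1/(1/25 - 1/31) = 129.167 cm.
Object distance for lens 2: d_o2 = 138 - 129.167 = 8.833 cm.
Second lens: d_i2 = 1/(1/(-12.5) - 1/(8.833)) = -5.176 cm.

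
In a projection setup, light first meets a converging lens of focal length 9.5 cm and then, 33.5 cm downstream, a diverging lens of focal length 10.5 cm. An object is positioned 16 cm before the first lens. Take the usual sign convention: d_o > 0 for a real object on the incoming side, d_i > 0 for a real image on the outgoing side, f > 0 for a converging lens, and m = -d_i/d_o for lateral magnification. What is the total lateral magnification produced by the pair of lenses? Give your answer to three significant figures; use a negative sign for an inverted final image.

-0.744

First lens: d_i1 = 1/(1/9.5 - 1/16) = 23.385 cm.
m_1 = -(23.385)/16 = -1.4615.
The intermediate image is 23.385 cm to the right of lens 1, so d_o2 = L - d_i1 = 33.5 - 23.385 = 10.115 cm.
Second lens: d_i2 = 1/(1/(-10.5) - 1/(10.115)) = -5.152 cm.
m_2 = -(-5.152)/(10.115) = 0.5093.
Overall magnification: m = m_1 m_2 = -0.7444.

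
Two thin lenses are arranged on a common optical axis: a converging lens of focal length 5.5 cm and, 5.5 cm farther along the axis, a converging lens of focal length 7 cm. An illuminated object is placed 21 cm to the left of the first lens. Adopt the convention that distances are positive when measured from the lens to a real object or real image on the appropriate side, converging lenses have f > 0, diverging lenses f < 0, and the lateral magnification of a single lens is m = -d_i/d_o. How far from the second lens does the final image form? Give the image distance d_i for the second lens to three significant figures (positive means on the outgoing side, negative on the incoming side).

1.53 cm

Applying the thin-lens equation to the first lens, 1/5.5 = 1/21 + 1/d_i1, which gives d_i1 = 7.452 cm.
This image would form 7.452 cm past lens 1, i.e. 1.952 cm beyond lens 2, so it is a virtual object for lens 2: d_o2 = 5.5 - 7.452 = -1.952 cm.
Applying the thin-lens equation again with f_2 = 7 cm and d_o2 = -1.952 cm gives d_i2 = 1.526 cm.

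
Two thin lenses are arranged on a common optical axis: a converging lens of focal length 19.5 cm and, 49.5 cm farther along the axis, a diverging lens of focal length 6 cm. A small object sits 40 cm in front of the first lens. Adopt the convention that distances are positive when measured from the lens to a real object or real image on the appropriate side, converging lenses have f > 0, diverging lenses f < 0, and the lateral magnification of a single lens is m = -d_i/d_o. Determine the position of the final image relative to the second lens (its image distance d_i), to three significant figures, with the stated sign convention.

-3.94 cm

First lens: d_i1 = 1/(1/19.5 - 1/40) = 38.049 cm.
That image sits 11.451 cm in front of the second lens, so d_o2 = 11.451 cm.
Second lens: d_i2 = 1/(1/(-6) - 1/(11.451)) = -3.937 cm.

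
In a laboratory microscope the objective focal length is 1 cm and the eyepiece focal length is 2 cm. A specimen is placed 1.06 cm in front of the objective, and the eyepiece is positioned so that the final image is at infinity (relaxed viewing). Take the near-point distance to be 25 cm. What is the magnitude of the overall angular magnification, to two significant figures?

Objective: 1/d_i = 1/f_obj - 1/d_o = 1/1 - 1/1.06 = 0.05660 cm^-1, so d_i = 17.667 cm.
m_obj = -d_i/d_o = -17.667/1.06 = -16.667.
Eyepiece angular magnification (image at infinity): M_eye = D/f_e = 25/2 = 12.500.
Overall M = m_obj x M_eye = (-16.667)(12.500) = -208.33.
|M| = 208.33.

210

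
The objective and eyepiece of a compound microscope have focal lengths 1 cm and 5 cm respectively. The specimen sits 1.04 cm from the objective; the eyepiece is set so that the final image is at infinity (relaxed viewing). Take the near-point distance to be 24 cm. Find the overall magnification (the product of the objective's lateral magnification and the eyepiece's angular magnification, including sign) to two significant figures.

Objective: 1/d_i = 1/f_obj - 1/d_o = 1/1 - 1/1.04 = 0.03846 cm^-1, so d_i = 26.000 cm.
m_obj = -d_i/d_o = -26.000/1.04 = -25.000.
Eyepiece angular magnification (image at infinity): M_eye = D/f_e = 24/5 = 4.800.
Overall M = m_obj x M_eye = (-25.000)(4.800) = -120.00.

-120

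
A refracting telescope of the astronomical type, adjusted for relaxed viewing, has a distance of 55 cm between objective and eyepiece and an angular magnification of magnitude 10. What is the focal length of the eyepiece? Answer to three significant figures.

In normal adjustment the tube length equals f_obj + f_eye and |M| = f_obj/f_eye.
So f_obj = 10 f_eye and 10 f_eye + f_eye = 55 cm, giving f_eye = 55/11 = 5.000 cm and f_obj = 50.000 cm.

5.00 cm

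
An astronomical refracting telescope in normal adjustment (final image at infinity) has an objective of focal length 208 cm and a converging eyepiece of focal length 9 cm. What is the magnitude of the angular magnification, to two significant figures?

23

|M| = f_obj/|f_eye| = 208/9 = 23.111.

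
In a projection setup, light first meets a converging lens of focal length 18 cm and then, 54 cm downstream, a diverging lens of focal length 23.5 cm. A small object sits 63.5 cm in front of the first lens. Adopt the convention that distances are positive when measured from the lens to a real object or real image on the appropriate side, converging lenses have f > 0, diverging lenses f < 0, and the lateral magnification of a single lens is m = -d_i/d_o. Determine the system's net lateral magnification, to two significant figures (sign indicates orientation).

Lens 1: 1/d_i1 = 1/f_1 - 1/d_o1 = 1/18 - 1/63.5 = 0.03981 cm^-1, so d_i1 = 25.121 cm.
m_1 = -(25.121)/63.5 = -0.3956.
That image sits 28.879 cm in front of the second lens, so d_o2 = 28.879 cm.
Lens 2: 1/d_i2 = 1/f_2 - 1/d_o2 = 1/(-23.5) - 1/(28.879) = -0.07718 cm^-1, so d_i2 = -12.957 cm.
m_2 = -(-12.957)/(28.879) = 0.4487.
The system's lateral magnification is m_1 m_2 = (-0.3956)(0.4487) = -0.1775.

-0.18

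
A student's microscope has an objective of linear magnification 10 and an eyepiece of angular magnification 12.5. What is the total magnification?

The overall magnification of a compound microscope is the product of the objective and eyepiece magnifications:
M = M_obj x M_eye = 10 x 12.5 = 125.

125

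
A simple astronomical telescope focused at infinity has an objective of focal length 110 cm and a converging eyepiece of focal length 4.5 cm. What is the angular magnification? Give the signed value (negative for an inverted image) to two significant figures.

-24

M = -f_obj/f_eye = -110/(4.5) = -24.444.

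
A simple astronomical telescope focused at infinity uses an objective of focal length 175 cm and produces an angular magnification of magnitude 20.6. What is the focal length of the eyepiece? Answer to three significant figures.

8.50 cm

|M| = f_obj/f_eye, so f_eye = f_obj/|M| = 175/20.6 = 8.495 cm.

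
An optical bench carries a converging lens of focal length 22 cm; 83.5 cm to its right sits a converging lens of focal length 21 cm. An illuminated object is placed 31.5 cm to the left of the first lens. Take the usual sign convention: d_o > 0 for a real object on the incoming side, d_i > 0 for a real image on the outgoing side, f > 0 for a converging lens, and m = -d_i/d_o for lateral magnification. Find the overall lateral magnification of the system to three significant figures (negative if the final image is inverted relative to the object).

-4.65

Lens 1: 1/d_i1 = 1/f_1 - 1/d_o1 = 1/22 - 1/31.5 = 0.01371 cm^-1, so d_i1 = 72.947 cm.
m_1 = -(72.947)/31.5 = -2.3158.
Object distance for lens 2: d_o2 = 83.5 - 72.947 = 10.553 cm.
Lens 2: 1/d_i2 = 1/f_2 - 1/d_o2 = 1/21 - 1/(10.553) = -0.04714 cm^-1, so d_i2 = -21.212 cm.
m_2 = -(-21.212)/(10.553) = 2.0101.
Overall magnification: m = m_1 m_2 = -4.6549.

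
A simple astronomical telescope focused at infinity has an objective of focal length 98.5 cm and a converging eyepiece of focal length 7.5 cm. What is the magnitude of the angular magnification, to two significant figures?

13

|M| = f_obj/|f_eye| = 98.5/7.5 = 13.133.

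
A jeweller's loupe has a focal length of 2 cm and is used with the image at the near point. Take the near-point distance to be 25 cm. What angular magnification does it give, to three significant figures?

13.5

M = 1 + D/f = 1 + 25/2 = 13.500.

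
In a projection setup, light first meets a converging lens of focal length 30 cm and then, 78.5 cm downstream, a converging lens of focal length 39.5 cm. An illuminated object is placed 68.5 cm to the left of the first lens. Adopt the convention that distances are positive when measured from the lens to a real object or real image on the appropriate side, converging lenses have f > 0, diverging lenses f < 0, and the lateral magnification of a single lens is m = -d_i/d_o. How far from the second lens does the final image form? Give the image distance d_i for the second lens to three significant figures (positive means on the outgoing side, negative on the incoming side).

First lens: d_i1 = 1/(1/30 - 1/68.5) = 53.377 cm.
Object distance for lens 2: d_o2 = 78.5 - 53.377 = 25.123 cm.
Second lens: d_i2 = 1/(1/39.5 - 1/(25.123)) = -69.027 cm.

-69.0 cm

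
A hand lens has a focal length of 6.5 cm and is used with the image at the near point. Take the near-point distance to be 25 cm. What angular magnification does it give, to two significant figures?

4.8

M = 1 + D/f = 1 + 25/6.5 = 4.846.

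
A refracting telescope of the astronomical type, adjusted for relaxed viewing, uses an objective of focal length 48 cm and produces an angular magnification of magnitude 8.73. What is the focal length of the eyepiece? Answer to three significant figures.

|M| = f_obj/f_eye, so f_eye = f_obj/|M| = 48/8.73 = 5.498 cm.

5.50 cm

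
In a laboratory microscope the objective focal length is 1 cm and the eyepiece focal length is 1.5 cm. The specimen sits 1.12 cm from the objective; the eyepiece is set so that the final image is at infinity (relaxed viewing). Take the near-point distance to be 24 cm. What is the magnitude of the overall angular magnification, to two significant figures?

Objective: 1/d_i = 1/f_obj - 1/d_o = 1/1 - 1/1.12 = 0.10714 cm^-1, so d_i = 9.333 cm.
m_obj = -d_i/d_o = -9.333/1.12 = -8.333.
Eyepiece angular magnification (image at infinity): M_eye = D/f_e = 24/1.5 = 16.000.
Overall M = m_obj x M_eye = (-8.333)(16.000) = -133.33.
|M| = 133.33.

130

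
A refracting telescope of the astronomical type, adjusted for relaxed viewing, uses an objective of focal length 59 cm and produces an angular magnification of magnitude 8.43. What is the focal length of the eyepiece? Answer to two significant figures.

|M| = f_obj/f_eye, so f_eye = f_obj/|M| = 59/8.43 = 6.999 cm.

7.0 cm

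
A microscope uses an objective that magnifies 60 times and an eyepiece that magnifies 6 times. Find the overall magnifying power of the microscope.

The overall magnification of a compound microscope is the product of the objective and eyepiece magnifications:
M = M_obj x M_eye = 60 x 6 = 360.

360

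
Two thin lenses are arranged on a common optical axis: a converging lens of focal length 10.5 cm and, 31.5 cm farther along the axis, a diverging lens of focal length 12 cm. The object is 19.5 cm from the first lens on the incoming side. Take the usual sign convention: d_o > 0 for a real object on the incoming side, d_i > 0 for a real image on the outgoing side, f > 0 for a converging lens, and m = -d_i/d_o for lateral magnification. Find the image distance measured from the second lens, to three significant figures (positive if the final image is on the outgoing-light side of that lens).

-5.06 cm

Applying the thin-lens equation to the first lens, 1/10.5 = 1/19.5 + 1/d_i1, which gives d_i1 = 22.750 cm.
Object distance for lens 2: d_o2 = 31.5 - 22.750 = 8.750 cm.
Applying the thin-lens equation again with f_2 = -12 cm and d_o2 = 8.750 cm gives d_i2 = -5.060 cm.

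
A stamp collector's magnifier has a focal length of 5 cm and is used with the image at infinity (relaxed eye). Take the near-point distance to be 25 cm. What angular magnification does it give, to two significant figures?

M = D/f = 25/5 = 5.000.

5.0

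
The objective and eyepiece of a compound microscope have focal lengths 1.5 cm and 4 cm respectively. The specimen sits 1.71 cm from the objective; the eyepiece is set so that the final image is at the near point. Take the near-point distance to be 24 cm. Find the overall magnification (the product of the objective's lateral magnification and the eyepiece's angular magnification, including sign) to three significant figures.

-50.0

Objective: 1/d_i = 1/f_obj - 1/d_o = 1/1.5 - 1/1.71 = 0.08187 cm^-1, so d_i = 12.214 cm.
m_obj = -d_i/d_o = -12.214/1.71 = -7.143.
Eyepiece angular magnification (image at near point): M_eye = 1 + D/f_e = 1 + 24/4 = 7.000.
Overall M = m_obj x M_eye = (-7.143)(7.000) = -50.00.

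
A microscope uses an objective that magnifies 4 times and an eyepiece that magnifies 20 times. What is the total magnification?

80

The overall magnification of a compound microscope is the product of the objective and eyepiece magnifications:
M = M_obj x M_eye = 4 x 20 = 80.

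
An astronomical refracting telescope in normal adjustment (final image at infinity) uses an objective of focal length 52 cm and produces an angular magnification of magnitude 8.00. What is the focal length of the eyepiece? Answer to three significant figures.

6.50 cm

|M| = f_obj/f_eye, so f_eye = f_obj/|M| = 52/8.0 = 6.500 cm.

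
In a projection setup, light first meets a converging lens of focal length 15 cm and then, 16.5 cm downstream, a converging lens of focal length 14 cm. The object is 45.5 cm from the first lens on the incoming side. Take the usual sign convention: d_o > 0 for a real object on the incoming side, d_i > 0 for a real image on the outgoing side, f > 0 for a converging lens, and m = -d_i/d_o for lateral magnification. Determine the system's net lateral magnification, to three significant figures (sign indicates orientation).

-0.346

Lens 1: 1/d_i1 = 1/f_1 - 1/d_o1 = 1/15 - 1/45.5 = 0.04469 cm^-1, so d_i1 = 22.377 cm.
m_1 = -(22.377)/45.5 = -0.4918.
Since 22.377 cm > 16.5 cm, the first image lies past the second lens and serves as a virtual object: d_o2 = L - d_i1 = -5.877 cm.
Lens 2: 1/d_i2 = 1/f_2 - 1/d_o2 = 1/14 - 1/(-5.877) = 0.24158 cm^-1, so d_i2 = 4.139 cm.
m_2 = -(4.139)/(-5.877) = 0.7043.
Total m = m_1 x m_2 = (-0.4918)(0.7043) = -0.3464.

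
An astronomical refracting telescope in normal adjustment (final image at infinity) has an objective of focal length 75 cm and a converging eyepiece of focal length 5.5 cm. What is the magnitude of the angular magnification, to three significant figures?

13.6

|M| = f_obj/|f_eye| = 75/5.5 = 13.636.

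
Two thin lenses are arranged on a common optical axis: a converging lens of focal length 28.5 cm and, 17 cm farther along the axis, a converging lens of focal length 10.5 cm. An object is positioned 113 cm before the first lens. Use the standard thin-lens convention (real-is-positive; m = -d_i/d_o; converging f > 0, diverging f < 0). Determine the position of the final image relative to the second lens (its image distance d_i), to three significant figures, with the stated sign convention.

7.01 cm

Applying the thin-lens equation to the first lens, 1/28.5 = 1/113 + 1/d_i1, which gives d_i1 = 38.112 cm.
This image would form 38.112 cm past lens 1, i.e. 21.112 cm beyond lens 2, so it is a virtual object for lens 2: d_o2 = 17 - 38.112 = -21.112 cm.
Applying the thin-lens equation again with f_2 = 10.5 cm and d_o2 = -21.112 cm gives d_i2 = 7.012 cm.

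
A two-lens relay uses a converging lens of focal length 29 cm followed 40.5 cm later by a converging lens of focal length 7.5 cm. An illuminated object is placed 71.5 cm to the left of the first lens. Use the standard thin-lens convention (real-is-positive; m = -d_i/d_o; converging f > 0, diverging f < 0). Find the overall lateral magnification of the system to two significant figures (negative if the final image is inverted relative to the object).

Applying the thin-lens equation to the first lens, 1/29 = 1/71.5 + 1/d_i1, which gives d_i1 = 48.788 cm.
Its lateral magnification is m_1 = -d_i1/d_o1 = -(48.788)/71.5 = -0.6824.
Since 48.788 cm > 40.5 cm, the first image lies past the second lens and serves as a virtual object: d_o2 = L - d_i1 = -8.288 cm.
Applying the thin-lens equation again with f_2 = 7.5 cm and d_o2 = -8.288 cm gives d_i2 = 3.937 cm.
m_2 = -(3.937)/(-8.288) = 0.4750.
Overall magnification: m = m_1 m_2 = -0.3241.

-0.32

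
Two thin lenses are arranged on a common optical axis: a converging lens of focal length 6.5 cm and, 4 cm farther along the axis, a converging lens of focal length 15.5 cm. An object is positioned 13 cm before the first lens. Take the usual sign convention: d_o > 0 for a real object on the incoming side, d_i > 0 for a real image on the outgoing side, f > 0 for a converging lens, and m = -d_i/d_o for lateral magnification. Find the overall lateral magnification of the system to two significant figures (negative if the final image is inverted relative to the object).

First lens: d_i1 = 1/(1/6.5 - 1/13) = 13.000 cm.
m_1 = -(13.000)/13 = -1.0000.
Since 13.000 cm > 4 cm, the first image lies past the second lens and serves as a virtual object: d_o2 = L - d_i1 = -9.000 cm.
Second lens: d_i2 = 1/(1/15.5 - 1/(-9.000)) = 5.694 cm.
m_2 = -(5.694)/(-9.000) = 0.6327.
Overall magnification: m = m_1 m_2 = -0.6327.

-0.63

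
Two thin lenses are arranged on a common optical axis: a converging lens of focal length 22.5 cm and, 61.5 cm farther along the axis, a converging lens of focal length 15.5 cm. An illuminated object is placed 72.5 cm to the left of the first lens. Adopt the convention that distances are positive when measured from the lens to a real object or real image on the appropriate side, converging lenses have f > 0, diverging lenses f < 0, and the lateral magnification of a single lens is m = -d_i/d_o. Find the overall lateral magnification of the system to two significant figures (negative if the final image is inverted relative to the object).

Lens 1: 1/d_i1 = 1/f_1 - 1/d_o1 = 1/22.5 - 1/72.5 = 0.03065 cm^-1, so d_i1 = 32.625 cm.
m_1 = -(32.625)/72.5 = -0.4500.
The intermediate image is 32.625 cm to the right of lens 1, so d_o2 = L - d_i1 = 61.5 - 32.625 = 28.875 cm.
Lens 2: 1/d_i2 = 1/f_2 - 1/d_o2 = 1/15.5 - 1/(28.875) = 0.02988 cm^-1, so d_i2 = 33.463 cm.
m_2 = -(33.463)/(28.875) = -1.1589.
Overall magnification: m = m_1 m_2 = 0.5215.

0.52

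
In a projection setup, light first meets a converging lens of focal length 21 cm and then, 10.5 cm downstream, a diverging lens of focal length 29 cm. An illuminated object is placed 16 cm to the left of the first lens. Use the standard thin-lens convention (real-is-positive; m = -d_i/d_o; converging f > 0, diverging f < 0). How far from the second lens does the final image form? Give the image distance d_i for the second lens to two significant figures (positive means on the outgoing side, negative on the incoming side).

First lens: d_i1 = 1/(1/21 - 1/16) = -67.200 cm.
With d_i1 < 0 the first image is virtual and lies on the object side; the object distance for lens 2 is d_o2 = 10.5 - (-67.200) = 77.700 cm.
Second lens: d_i2 = 1/(1/(-29) - 1/(77.700)) = -21.118 cm.

-21 cm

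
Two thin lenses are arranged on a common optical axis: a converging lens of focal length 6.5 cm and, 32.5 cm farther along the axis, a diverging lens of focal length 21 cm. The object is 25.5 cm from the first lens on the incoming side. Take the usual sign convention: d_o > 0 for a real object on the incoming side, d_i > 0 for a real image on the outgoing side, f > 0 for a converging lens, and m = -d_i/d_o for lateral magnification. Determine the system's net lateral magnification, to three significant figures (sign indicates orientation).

First lens: d_i1 = 1/(1/6.5 - 1/25.5) = 8.724 cm.
m_1 = -(8.724)/25.5 = -0.3421.
That image sits 23.776 cm in front of the second lens, so d_o2 = 23.776 cm.
Second lens: d_i2 = 1/(1/(-21) - 1/(23.776)) = -11.151 cm.
m_2 = -(-11.151)/(23.776) = 0.4690.
Overall magnification: m = m_1 m_2 = -0.1604.

-0.160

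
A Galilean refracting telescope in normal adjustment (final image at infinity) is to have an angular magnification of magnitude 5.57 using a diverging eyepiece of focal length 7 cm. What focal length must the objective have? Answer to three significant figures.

39.0 cm

|M| = f_obj/|f_eye|, so f_obj = |M| x |f_eye| = 5.57 x 7 = 38.990 cm.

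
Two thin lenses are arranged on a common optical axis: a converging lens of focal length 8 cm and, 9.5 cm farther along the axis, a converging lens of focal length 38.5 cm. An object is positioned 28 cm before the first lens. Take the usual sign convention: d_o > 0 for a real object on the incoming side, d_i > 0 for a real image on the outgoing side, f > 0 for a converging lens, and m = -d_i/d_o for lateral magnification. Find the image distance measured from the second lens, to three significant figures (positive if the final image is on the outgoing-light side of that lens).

1.63 cm

First lens: d_i1 = 1/(1/8 - 1/28) = 11.200 cm.
Since 11.200 cm > 9.5 cm, the first image lies past the second lens and serves as a virtual object: d_o2 = L - d_i1 = -1.700 cm.
Second lens: d_i2 = 1/(1/38.5 - 1/(-1.700)) = 1.628 cm.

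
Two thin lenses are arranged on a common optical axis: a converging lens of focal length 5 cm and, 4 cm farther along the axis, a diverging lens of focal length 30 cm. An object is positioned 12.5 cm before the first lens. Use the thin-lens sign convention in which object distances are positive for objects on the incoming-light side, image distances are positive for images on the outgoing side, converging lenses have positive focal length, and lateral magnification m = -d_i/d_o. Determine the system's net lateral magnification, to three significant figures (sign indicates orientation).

-0.779

First lens: d_i1 = 1/(1/5 - 1/12.5) = 8.333 cm.
m_1 = -(8.333)/12.5 = -0.6667.
Since 8.333 cm > 4 cm, the first image lies past the second lens and serves as a virtual object: d_o2 = L - d_i1 = -4.333 cm.
Second lens: d_i2 = 1/(1/(-30) - 1/(-4.333)) = 5.065 cm.
m_2 = -(5.065)/(-4.333) = 1.1688.
Overall magnification: m = m_1 m_2 = -0.7792.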